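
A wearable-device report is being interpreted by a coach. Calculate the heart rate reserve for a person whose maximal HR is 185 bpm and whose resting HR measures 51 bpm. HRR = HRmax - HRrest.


HRmax = 185 bpm
HRrest = 51 bpm
HRR = 185 - 51 = 134 bpm

134 bpm


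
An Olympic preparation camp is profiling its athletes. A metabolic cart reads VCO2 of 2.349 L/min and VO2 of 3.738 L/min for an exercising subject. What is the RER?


RER = VCO2 / VO2 = 2.349 / 3.738 = 0.6284

0.6284


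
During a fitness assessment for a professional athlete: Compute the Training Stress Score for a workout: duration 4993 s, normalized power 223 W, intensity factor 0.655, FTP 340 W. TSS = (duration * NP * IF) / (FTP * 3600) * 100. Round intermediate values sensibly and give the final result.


Product = 4993 * 223 * 0.655 = 729302.545
Base = 340 * 3600 = 1224000
TSS = 729302.545 / 1224000 * 100 = 59.58

59.58 TSS


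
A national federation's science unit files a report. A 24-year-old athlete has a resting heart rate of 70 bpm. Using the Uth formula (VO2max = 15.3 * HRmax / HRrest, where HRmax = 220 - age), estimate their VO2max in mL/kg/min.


HRmax = 220 - 24 = 196 bpm
Ratio = HRmax / HRrest = 196 / 70 = 2.8
VO2max = 15.3 * 2.8 = 42.84 mL/kg/min

42.84 mL/kg/min


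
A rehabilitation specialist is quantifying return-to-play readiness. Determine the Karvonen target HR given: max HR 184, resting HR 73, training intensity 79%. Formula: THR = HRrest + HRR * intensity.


HRR = HRmax - HRrest = 184 - 73 = 111
THR = 73 + 111 * 0.79
= 160.69 bpm

160.69 bpm


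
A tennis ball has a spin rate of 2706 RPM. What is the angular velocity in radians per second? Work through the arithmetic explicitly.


Convert RPM to rad/s: multiply by 2*pi and divide by 60
omega = 2706 * 2 * pi / 60
= 283.372 rad/s

283.372 rad/s


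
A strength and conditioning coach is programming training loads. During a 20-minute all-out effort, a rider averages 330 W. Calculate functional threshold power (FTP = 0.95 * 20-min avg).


FTP = 0.95 * 330
= 313.5 W

313.5 W


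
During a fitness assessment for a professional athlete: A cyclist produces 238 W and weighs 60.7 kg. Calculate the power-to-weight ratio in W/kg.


P/W = power / mass
= 238 / 60.7
= 3.921 W/kg

3.921 W/kg


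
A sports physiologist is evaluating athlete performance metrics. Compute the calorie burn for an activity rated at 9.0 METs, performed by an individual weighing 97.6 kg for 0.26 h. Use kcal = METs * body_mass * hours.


Product of METs and mass = 9.0 * 97.6 = 878.4
Total kcal = 878.4 * 0.26 = 228.38 kcal

228.38 kcal


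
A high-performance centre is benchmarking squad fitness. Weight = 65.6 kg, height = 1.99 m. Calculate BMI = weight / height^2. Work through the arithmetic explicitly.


height^2 = 1.99^2 = 3.9601
BMI = 65.6 / 3.9601 = 16.57 kg/m^2

16.57 kg/m^2


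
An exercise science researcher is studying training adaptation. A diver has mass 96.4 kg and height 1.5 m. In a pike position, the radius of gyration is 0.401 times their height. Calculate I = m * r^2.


r = 0.401 * 1.5 = 0.6015 m
I = m * r^2 = 96.4 * 0.361802 = 34.878 kg*m^2

34.878 kg*m^2


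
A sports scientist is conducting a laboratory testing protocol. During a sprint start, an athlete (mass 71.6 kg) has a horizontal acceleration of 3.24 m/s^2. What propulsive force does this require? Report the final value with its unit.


Propulsive force = mass * acceleration
= 71.6 kg * 3.24 m/s^2
= 231.98 N

231.98 N


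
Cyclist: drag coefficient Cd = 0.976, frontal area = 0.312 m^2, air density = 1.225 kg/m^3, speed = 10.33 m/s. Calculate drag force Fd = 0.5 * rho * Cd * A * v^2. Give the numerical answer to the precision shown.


v^2 = 10.33^2 = 106.7089
Fd = 0.5 * 1.225 * 0.976 * 0.312 * 106.7089
= 19.903 N

19.903 N


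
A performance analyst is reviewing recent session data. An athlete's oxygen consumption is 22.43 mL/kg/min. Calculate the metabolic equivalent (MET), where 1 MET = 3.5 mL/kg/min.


MET = VO2 / 3.5
= 22.43 / 3.5
= 6.41 METs

6.41 METs


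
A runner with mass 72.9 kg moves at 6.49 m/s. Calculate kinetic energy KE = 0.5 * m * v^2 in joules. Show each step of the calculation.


v^2 = 6.49^2 = 42.1201
KE = 0.5 * 72.9 * 42.1201
= 1535.28 J

1535.28 J


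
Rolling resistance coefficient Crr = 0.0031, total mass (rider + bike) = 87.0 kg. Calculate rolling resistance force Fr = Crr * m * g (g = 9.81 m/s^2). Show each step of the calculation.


Fr = Crr * m * g
= 0.0031 * 87.0 * 9.81
= 2.646 N

2.646 N


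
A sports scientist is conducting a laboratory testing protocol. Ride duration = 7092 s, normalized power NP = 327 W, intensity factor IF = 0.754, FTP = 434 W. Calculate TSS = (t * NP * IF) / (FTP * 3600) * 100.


Numerator = 7092 * 327 * 0.754 = 1748589.336
Denominator = 434 * 3600 = 1562400
TSS = 1748589.336 / 1562400 * 100
= 111.92

111.92 TSS


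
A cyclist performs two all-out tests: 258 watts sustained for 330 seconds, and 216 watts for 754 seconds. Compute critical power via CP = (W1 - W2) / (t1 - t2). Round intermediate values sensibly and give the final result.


W1 = P1 * t1 = 258 * 330 = 85140 J
W2 = P2 * t2 = 216 * 754 = 162864 J
CP = (85140 - 162864) / (330 - 754)
= 183.31 W

183.31 W


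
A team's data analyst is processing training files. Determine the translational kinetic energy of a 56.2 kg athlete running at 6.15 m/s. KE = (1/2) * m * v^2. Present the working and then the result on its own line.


KE = 0.5 * m * v^2
= 0.5 * 56.2 * 6.15^2
= 0.5 * 56.2 * 37.8225
= 1062.81 J

1062.81 J


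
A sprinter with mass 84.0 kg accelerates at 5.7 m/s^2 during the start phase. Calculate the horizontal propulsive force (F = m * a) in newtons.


F = m * a
= 84.0 * 5.7
= 478.8 N

478.8 N


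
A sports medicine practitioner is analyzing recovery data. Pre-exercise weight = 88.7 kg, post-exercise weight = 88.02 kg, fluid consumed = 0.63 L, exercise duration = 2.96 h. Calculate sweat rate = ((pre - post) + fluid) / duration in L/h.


Weight loss = 88.7 - 88.02 = 0.68 kg (approx L)
Total sweat = 0.68 + 0.63 = 1.31 L
Sweat rate = 1.31 / 2.96 = 0.443 L/h

0.443 L/h


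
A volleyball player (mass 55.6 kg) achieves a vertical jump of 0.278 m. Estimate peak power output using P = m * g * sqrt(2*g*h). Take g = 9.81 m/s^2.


2 * g * h = 2 * 9.81 * 0.278 = 5.45436
sqrt(5.45436) = 2.335457 m/s
P = 55.6 * 9.81 * 2.335457 = 1273.84 W

1273.84 W


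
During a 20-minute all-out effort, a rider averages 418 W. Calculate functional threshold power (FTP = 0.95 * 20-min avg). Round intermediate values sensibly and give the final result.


FTP = 0.95 * 418
= 397.1 W

397.1 W


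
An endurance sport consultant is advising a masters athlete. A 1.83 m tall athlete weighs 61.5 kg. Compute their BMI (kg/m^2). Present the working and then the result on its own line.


height^2 = 3.3489 m^2
BMI = 61.5 / 3.3489 = 18.36 kg/m^2

18.36 kg/m^2


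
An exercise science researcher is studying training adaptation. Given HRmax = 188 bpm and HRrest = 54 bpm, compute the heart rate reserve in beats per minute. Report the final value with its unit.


Heart rate reserve = maximum HR minus resting HR
HRR = 188 - 54 = 134 bpm

134 bpm


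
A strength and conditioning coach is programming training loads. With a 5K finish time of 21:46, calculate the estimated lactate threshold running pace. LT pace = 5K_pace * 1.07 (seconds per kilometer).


Race duration = 1306 s for 5 km
Average pace = 1306 / 5 = 261.2 s/km
LT pace = 261.2 * 1.07
= 279.48 s/km

279.48 s/km


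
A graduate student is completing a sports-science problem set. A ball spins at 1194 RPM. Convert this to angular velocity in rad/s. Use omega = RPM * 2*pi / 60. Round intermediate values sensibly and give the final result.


omega = 1194 * 2 * pi / 60
= 1194 * 6.28318531 / 60
= 7502.123 / 60
= 125.035 rad/s

125.035 rad/s


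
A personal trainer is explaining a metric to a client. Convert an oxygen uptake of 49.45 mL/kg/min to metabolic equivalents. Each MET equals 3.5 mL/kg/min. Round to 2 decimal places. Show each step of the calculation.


One MET = 3.5 mL/kg/min
Number of METs = 49.45 / 3.5
= 14.13 METs

14.13 METs


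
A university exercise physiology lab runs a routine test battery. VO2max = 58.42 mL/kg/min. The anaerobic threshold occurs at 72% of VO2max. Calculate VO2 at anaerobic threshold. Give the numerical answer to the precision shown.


AT fraction = 72 / 100 = 0.72
AT VO2 = 58.42 * 0.72
= 42.06 mL/kg/min

42.06 mL/kg/min


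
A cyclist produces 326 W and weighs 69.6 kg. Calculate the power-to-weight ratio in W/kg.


P/W = power / mass
= 326 / 69.6
= 4.684 W/kg

4.684 W/kg


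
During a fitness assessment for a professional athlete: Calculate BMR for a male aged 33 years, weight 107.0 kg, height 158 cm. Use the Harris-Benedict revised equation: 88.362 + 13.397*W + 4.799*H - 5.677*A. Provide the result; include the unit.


Substituting values:
W term = 13.397 * 107.0 = 1433.479
H term = 4.799 * 158 = 758.242
A term = 5.677 * 33 = 187.341
BMR = 2092.74 kcal/day

2092.74 kcal/day


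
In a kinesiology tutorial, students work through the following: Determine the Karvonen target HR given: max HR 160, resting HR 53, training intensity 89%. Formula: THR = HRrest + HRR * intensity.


HRR = HRmax - HRrest = 160 - 53 = 107
THR = 53 + 107 * 0.89
= 148.23 bpm

148.23 bpm


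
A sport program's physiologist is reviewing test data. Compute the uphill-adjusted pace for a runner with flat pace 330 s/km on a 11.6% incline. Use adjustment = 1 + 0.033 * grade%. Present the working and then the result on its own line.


Adjustment factor = 1 + 0.033 * 11.6 = 1.3828
Grade-adjusted pace = 330 * 1.3828 = 456.32 s/km

456.32 s/km


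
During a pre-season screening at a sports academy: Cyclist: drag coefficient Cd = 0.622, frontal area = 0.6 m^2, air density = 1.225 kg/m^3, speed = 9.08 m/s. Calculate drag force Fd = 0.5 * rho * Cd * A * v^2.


v^2 = 9.08^2 = 82.4464
Fd = 0.5 * 1.225 * 0.622 * 0.6 * 82.4464
= 18.846 N

18.846 N


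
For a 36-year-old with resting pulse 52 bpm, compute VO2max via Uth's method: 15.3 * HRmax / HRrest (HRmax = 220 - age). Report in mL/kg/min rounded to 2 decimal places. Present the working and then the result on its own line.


Step 1: HRmax = 220 - 36 = 184 bpm
Step 2: Ratio = 184 / 52 = 3.5385
Step 3: VO2max = 15.3 * 3.5385 = 54.14 mL/kg/min

54.14 mL/kg/min


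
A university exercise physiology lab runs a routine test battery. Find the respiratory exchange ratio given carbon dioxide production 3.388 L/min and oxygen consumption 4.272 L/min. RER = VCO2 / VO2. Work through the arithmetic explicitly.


VCO2 = 3.388 L/min
VO2 = 4.272 L/min
RER = 3.388 / 4.272 = 0.7931

0.7931


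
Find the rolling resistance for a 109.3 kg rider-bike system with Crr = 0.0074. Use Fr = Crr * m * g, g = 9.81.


m * g = 109.3 * 9.81 = 1072.233 N
Fr = 0.0074 * 1072.233 = 7.935 N

7.935 N


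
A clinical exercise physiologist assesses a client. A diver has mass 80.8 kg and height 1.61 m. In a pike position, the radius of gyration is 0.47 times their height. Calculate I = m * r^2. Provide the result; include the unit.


r = 0.47 * 1.61 = 0.7567 m
I = m * r^2 = 80.8 * 0.572595 = 46.266 kg*m^2

46.266 kg*m^2


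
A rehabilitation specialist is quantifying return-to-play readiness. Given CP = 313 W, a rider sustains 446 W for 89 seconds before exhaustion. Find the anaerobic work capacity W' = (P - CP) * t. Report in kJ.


Excess power = 446 - 313 = 133 W
Work above CP = 133 * 89 = 11837 J
W' = 11.837 kJ

11.837 kJ


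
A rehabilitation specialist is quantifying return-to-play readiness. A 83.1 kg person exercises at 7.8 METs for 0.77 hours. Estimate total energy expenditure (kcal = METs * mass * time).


Energy = METs * mass(kg) * time(h)
= 7.8 * 83.1 * 0.77
= 499.1 kcal

499.1 kcal


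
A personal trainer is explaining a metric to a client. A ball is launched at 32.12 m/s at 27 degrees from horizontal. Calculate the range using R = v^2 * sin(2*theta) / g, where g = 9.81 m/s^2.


sin(2 * 27) = sin(54) = 0.809017
v^2 = 32.12^2 = 1031.6944
R = 1031.6944 * 0.809017 / 9.81
= 85.082 m

85.082 m


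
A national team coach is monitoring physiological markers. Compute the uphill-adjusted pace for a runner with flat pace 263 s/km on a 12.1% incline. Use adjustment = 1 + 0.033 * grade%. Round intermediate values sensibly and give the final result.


Adjustment factor = 1 + 0.033 * 12.1 = 1.3993
Grade-adjusted pace = 263 * 1.3993 = 368.02 s/km

368.02 s/km


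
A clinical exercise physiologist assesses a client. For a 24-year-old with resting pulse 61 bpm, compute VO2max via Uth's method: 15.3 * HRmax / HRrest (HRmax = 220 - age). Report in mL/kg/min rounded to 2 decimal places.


Step 1: HRmax = 220 - 24 = 196 bpm
Step 2: Ratio = 196 / 61 = 3.2131
Step 3: VO2max = 15.3 * 3.2131 = 49.16 mL/kg/min

49.16 mL/kg/min


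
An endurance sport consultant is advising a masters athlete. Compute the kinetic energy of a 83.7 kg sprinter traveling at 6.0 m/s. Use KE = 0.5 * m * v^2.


Velocity squared = 36.0
KE = 0.5 * 83.7 * 36.0 = 1506.6 J

1506.6 J


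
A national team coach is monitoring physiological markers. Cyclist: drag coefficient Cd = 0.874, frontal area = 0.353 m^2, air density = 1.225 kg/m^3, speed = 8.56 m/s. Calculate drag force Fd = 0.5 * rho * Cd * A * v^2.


v^2 = 8.56^2 = 73.2736
Fd = 0.5 * 1.225 * 0.874 * 0.353 * 73.2736
= 13.846 N

13.846 N


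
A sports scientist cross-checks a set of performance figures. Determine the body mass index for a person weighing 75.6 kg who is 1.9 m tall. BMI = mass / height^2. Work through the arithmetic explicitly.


BMI = mass / height^2
= 75.6 / 1.9^2
= 75.6 / 3.61
= 20.94 kg/m^2

20.94 kg/m^2


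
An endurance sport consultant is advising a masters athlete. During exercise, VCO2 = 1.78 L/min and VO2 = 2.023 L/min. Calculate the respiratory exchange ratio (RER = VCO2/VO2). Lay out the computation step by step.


RER = VCO2 / VO2
= 1.78 / 2.023
= 0.8799

0.8799


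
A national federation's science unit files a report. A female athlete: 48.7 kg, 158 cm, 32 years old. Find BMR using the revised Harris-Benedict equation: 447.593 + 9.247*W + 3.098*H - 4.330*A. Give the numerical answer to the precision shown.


Intercept = 447.593
Weight contribution = 9.247 * 48.7 = 450.3289
Height contribution = 3.098 * 158 = 489.484
Age contribution = 4.33 * 32 = 138.56
BMR = 447.593 + 450.3289 + 489.484 - 138.56
= 1248.85 kcal/day

1248.85 kcal/day


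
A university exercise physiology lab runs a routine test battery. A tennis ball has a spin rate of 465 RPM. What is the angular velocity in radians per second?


Convert RPM to rad/s: multiply by 2*pi and divide by 60
omega = 465 * 2 * pi / 60
= 48.695 rad/s

48.695 rad/s


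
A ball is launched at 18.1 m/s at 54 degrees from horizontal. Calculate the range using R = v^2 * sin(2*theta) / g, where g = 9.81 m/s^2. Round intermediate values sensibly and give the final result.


sin(2 * 54) = sin(108) = 0.951057
v^2 = 18.1^2 = 327.61
R = 327.61 * 0.951057 / 9.81
= 31.761 m

31.761 m


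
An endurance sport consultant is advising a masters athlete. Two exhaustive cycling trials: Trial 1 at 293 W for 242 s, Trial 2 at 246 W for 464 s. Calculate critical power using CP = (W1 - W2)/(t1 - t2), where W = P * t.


W1 = 293 * 242 = 70906 J
W2 = 246 * 464 = 114144 J
CP = (70906 - 114144) / (242 - 464)
= -43238 / -222
= 194.77 W

194.77 W


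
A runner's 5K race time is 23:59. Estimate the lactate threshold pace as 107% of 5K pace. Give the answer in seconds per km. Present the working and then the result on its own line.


Total race time = 23*60 + 59 = 1439 seconds
5K pace = 1439 / 5 = 287.8 sec/km
LT pace = 287.8 * 1.07 = 307.95 sec/km

307.95 s/km


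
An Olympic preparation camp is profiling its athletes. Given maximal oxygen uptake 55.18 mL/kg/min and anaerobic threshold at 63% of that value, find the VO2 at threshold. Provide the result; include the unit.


Percentage as decimal = 0.63
VO2 at AT = 55.18 * 0.63 = 34.76 mL/kg/min

34.76 mL/kg/min


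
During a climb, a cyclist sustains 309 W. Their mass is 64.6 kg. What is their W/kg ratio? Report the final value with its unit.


Power-to-weight = 309 W / 64.6 kg
= 4.783 W/kg

4.783 W/kg


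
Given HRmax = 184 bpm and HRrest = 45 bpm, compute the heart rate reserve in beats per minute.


Heart rate reserve = maximum HR minus resting HR
HRR = 184 - 45 = 139 bpm

139 bpm


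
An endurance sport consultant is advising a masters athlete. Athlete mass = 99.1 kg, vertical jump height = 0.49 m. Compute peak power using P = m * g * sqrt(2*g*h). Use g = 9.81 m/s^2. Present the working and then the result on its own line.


sqrt(2 * 9.81 * 0.49) = sqrt(9.6138) = 3.100613 m/s
P = 99.1 * 9.81 * 3.100613
= 3014.33 W

3014.33 W


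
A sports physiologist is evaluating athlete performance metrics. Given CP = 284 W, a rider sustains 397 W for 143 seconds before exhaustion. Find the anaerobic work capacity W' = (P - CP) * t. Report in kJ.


Excess power = 397 - 284 = 113 W
Work above CP = 113 * 143 = 16159 J
W' = 16.159 kJ

16.159 kJ


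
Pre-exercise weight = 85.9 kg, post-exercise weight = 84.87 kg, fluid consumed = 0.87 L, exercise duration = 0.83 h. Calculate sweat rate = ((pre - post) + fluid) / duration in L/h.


Weight loss = 85.9 - 84.87 = 1.03 kg (approx L)
Total sweat = 1.03 + 0.87 = 1.9 L
Sweat rate = 1.9 / 0.83 = 2.289 L/h

2.289 L/h


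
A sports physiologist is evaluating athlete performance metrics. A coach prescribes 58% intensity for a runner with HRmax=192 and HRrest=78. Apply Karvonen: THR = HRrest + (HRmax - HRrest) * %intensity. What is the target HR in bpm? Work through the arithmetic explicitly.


Heart rate reserve = 192 - 78 = 114
Intensity fraction = 58 / 100 = 0.58
THR = 78 + 114 * 0.58 = 144.12 bpm

144.12 bpm


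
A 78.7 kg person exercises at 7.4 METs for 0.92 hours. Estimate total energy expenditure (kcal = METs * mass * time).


Energy = METs * mass(kg) * time(h)
= 7.4 * 78.7 * 0.92
= 535.79 kcal

535.79 kcal


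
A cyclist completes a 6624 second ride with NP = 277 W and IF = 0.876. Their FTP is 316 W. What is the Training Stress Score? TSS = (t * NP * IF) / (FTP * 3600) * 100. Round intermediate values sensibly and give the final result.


t * NP * IF = 6624 * 277 * 0.876 = 1607326.848
FTP * 3600 = 1137600
TSS = (1607326.848 / 1137600) * 100 = 141.29

141.29 TSS


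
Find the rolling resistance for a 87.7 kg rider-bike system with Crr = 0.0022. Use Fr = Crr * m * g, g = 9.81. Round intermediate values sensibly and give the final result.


m * g = 87.7 * 9.81 = 860.337 N
Fr = 0.0022 * 860.337 = 1.893 N

1.893 N


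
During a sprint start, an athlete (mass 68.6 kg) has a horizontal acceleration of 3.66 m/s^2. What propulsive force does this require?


Propulsive force = mass * acceleration
= 68.6 kg * 3.66 m/s^2
= 251.08 N

251.08 N


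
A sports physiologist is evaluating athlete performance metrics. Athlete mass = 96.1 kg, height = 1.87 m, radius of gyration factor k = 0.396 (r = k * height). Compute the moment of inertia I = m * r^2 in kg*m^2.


r = k * height = 0.396 * 1.87 = 0.74052 m
r^2 = 0.74052^2 = 0.54837
I = 96.1 * 0.54837 = 52.698 kg*m^2

52.698 kg*m^2


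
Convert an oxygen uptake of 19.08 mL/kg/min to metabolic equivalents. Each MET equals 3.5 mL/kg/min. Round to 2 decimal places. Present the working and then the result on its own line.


One MET = 3.5 mL/kg/min
Number of METs = 19.08 / 3.5
= 5.45 METs

5.45 METs


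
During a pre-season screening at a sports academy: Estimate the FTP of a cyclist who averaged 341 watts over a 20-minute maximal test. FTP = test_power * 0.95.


FTP = 341 * 0.95 = 323.95 W

323.95 W


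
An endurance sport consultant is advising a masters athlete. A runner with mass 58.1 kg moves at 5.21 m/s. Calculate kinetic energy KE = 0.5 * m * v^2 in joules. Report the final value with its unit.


v^2 = 5.21^2 = 27.1441
KE = 0.5 * 58.1 * 27.1441
= 788.54 J

788.54 J


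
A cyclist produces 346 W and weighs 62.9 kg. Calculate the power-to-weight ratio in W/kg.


P/W = power / mass
= 346 / 62.9
= 5.501 W/kg

5.501 W/kg


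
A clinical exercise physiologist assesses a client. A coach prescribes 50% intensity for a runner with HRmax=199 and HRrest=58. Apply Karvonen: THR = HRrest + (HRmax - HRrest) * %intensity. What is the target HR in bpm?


Heart rate reserve = 199 - 58 = 141
Intensity fraction = 50 / 100 = 0.5
THR = 58 + 141 * 0.5 = 128.5 bpm

128.5 bpm


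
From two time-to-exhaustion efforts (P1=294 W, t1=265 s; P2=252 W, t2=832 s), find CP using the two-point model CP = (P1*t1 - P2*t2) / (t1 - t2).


Work in trial 1 = 77910 J
Work in trial 2 = 209664 J
Delta work = -131754 J
Delta time = -567 s
CP = -131754 / -567 = 232.37 W

232.37 W


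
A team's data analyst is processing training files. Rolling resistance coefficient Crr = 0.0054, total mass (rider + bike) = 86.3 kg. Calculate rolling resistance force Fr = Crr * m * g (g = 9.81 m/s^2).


Fr = Crr * m * g
= 0.0054 * 86.3 * 9.81
= 4.572 N

4.572 N


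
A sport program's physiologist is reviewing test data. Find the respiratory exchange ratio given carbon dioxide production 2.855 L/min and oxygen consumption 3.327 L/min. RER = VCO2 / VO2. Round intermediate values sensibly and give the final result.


VCO2 = 2.855 L/min
VO2 = 3.327 L/min
RER = 2.855 / 3.327 = 0.8581

0.8581


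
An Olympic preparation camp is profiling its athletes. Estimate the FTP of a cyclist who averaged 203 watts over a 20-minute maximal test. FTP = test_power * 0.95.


FTP = 203 * 0.95 = 192.85 W

192.85 W


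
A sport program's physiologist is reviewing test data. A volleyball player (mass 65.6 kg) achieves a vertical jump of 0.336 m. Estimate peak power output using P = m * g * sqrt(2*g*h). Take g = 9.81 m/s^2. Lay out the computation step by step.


2 * g * h = 2 * 9.81 * 0.336 = 6.59232
sqrt(6.59232) = 2.567551 m/s
P = 65.6 * 9.81 * 2.567551 = 1652.31 W

1652.31 W


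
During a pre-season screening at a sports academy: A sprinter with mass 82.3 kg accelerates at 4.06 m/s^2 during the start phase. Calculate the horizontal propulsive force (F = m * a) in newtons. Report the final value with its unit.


F = m * a
= 82.3 * 4.06
= 334.14 N

334.14 N


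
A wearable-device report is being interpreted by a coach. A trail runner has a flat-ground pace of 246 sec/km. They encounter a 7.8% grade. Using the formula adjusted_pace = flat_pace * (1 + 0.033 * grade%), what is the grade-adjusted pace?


Grade factor = 1 + 0.033 * 7.8 = 1.2574
Adjusted = 246 * 1.2574 = 309.32 sec/km

309.32 s/km


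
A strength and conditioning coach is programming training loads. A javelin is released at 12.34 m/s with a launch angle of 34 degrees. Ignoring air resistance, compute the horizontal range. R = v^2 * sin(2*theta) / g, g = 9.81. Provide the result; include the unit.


Launch speed squared = 152.2756
sin(2 * 34 deg) = 0.927184
Range = 152.2756 * 0.927184 / 9.81
= 14.392 m

14.392 m


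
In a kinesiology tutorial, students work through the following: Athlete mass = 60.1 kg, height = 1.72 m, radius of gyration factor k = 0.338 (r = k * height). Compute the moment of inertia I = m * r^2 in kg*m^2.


r = k * height = 0.338 * 1.72 = 0.58136 m
r^2 = 0.58136^2 = 0.337979
I = 60.1 * 0.337979 = 20.313 kg*m^2

20.313 kg*m^2


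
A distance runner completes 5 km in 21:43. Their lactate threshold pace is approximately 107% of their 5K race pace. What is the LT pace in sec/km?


Convert to seconds: 21 min 43 s = 1303 s
Pace per km = 1303 / 5 = 260.6 s/km
LT pace = 260.6 * 1.07 = 278.84 s/km

278.84 s/km


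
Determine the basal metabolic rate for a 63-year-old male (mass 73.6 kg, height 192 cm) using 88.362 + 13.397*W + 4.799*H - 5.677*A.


BMR = 88.362 + 13.397*73.6 + 4.799*192 - 5.677*63
= 1638.14 kcal/day

1638.14 kcal/day


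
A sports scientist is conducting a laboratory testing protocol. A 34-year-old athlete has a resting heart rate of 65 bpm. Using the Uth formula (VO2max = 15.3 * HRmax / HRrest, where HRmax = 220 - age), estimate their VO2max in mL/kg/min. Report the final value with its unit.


HRmax = 220 - 34 = 186 bpm
Ratio = HRmax / HRrest = 186 / 65 = 2.8615
VO2max = 15.3 * 2.8615 = 43.78 mL/kg/min

43.78 mL/kg/min


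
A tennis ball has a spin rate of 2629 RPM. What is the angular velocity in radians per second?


Convert RPM to rad/s: multiply by 2*pi and divide by 60
omega = 2629 * 2 * pi / 60
= 275.308 rad/s

275.308 rad/s


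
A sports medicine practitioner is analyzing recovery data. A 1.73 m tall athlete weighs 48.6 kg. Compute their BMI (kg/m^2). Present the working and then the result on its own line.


height^2 = 2.9929 m^2
BMI = 48.6 / 2.9929 = 16.24 kg/m^2

16.24 kg/m^2


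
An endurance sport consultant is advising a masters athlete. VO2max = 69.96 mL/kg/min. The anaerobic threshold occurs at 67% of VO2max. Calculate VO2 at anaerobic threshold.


AT fraction = 67 / 100 = 0.67
AT VO2 = 69.96 * 0.67
= 46.87 mL/kg/min

46.87 mL/kg/min


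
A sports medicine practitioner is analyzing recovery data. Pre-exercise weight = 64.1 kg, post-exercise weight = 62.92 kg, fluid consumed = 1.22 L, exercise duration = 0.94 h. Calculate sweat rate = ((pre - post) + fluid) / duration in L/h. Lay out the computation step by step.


Weight loss = 64.1 - 62.92 = 1.18 kg (approx L)
Total sweat = 1.18 + 1.22 = 2.4 L
Sweat rate = 2.4 / 0.94 = 2.553 L/h

2.553 L/h


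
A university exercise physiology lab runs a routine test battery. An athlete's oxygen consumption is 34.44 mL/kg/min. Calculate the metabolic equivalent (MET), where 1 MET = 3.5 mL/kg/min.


MET = VO2 / 3.5
= 34.44 / 3.5
= 9.84 METs

9.84 METs


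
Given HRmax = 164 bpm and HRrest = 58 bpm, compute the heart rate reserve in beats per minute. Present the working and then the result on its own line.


Heart rate reserve = maximum HR minus resting HR
HRR = 164 - 58 = 106 bpm

106 bpm


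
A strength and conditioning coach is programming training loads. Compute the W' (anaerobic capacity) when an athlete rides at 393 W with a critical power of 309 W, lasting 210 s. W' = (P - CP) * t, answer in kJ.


Above-CP power = 84 W
Duration = 210 s
W' = 84 * 210 = 17640 J
Convert: 17640 / 1000 = 17.64 kJ

17.64 kJ


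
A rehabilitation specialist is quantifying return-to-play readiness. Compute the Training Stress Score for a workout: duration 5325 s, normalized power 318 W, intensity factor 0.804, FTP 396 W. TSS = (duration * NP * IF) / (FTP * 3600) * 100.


Product = 5325 * 318 * 0.804 = 1361453.4
Base = 396 * 3600 = 1425600
TSS = 1361453.4 / 1425600 * 100 = 95.5

95.5 TSS


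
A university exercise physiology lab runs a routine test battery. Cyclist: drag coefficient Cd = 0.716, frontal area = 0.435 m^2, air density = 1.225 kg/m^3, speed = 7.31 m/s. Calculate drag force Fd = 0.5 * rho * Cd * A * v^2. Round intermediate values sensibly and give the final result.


v^2 = 7.31^2 = 53.4361
Fd = 0.5 * 1.225 * 0.716 * 0.435 * 53.4361
= 10.194 N

10.194 N


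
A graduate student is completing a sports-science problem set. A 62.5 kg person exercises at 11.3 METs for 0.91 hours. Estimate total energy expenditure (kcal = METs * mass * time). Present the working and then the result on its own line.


Energy = METs * mass(kg) * time(h)
= 11.3 * 62.5 * 0.91
= 642.69 kcal

642.69 kcal


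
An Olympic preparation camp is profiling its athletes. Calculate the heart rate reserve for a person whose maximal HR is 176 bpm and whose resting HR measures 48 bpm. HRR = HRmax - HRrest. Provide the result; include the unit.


HRmax = 176 bpm
HRrest = 48 bpm
HRR = 176 - 48 = 128 bpm

128 bpm


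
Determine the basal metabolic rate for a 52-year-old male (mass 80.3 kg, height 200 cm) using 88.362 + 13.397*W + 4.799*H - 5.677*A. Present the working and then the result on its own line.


BMR = 88.362 + 13.397*80.3 + 4.799*200 - 5.677*52
= 1828.74 kcal/day

1828.74 kcal/day


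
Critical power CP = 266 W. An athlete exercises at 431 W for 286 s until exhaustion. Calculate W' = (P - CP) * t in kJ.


P - CP = 431 - 266 = 165 W
W' = 165 * 286 = 47190 J
= 47190 / 1000 = 47.19 kJ

47.19 kJ


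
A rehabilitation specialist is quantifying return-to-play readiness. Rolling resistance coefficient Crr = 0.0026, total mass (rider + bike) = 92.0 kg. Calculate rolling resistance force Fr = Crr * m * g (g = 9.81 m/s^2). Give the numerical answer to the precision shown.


Fr = Crr * m * g
= 0.0026 * 92.0 * 9.81
= 2.347 N

2.347 N


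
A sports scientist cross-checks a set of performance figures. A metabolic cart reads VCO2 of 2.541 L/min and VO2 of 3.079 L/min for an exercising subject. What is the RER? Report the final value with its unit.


RER = VCO2 / VO2 = 2.541 / 3.079 = 0.8253

0.8253


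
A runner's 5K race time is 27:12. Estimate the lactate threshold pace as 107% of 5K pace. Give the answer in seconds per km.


Total race time = 27*60 + 12 = 1632 seconds
5K pace = 1632 / 5 = 326.4 sec/km
LT pace = 326.4 * 1.07 = 349.25 sec/km

349.25 s/km


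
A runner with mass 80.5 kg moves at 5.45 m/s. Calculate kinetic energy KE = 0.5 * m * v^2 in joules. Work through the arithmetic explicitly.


v^2 = 5.45^2 = 29.7025
KE = 0.5 * 80.5 * 29.7025
= 1195.53 J

1195.53 J


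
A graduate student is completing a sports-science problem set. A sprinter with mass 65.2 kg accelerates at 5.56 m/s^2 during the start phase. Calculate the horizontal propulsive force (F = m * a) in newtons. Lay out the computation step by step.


F = m * a
= 65.2 * 5.56
= 362.51 N

362.51 N


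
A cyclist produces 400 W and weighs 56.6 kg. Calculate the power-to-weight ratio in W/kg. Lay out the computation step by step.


P/W = power / mass
= 400 / 56.6
= 7.067 W/kg

7.067 W/kg


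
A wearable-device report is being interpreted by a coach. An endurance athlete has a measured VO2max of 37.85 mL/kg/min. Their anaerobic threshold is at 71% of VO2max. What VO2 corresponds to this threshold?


Anaerobic threshold VO2 = VO2max * 71%
= 37.85 * 0.71
= 26.87 mL/kg/min

26.87 mL/kg/min


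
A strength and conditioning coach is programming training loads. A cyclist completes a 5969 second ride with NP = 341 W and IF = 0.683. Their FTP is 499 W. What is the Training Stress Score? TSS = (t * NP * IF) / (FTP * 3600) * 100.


t * NP * IF = 5969 * 341 * 0.683 = 1390198.007
FTP * 3600 = 1796400
TSS = (1390198.007 / 1796400) * 100 = 77.39

77.39 TSS


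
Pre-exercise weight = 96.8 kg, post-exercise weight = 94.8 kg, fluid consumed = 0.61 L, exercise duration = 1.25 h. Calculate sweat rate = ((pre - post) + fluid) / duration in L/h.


Weight loss = 96.8 - 94.8 = 2.0 kg (approx L)
Total sweat = 2.0 + 0.61 = 2.61 L
Sweat rate = 2.61 / 1.25 = 2.088 L/h

2.088 L/h


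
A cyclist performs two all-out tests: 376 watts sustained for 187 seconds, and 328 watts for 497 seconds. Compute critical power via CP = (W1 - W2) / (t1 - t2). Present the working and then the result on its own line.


W1 = P1 * t1 = 376 * 187 = 70312 J
W2 = P2 * t2 = 328 * 497 = 163016 J
CP = (70312 - 163016) / (187 - 497)
= 299.05 W

299.05 W


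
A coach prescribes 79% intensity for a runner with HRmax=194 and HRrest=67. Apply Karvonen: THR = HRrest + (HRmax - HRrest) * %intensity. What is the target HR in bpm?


Heart rate reserve = 194 - 67 = 127
Intensity fraction = 79 / 100 = 0.79
THR = 67 + 127 * 0.79 = 167.33 bpm

167.33 bpm


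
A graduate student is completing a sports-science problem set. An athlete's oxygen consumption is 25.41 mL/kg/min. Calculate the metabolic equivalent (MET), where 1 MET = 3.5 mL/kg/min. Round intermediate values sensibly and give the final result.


MET = VO2 / 3.5
= 25.41 / 3.5
= 7.26 METs

7.26 METs


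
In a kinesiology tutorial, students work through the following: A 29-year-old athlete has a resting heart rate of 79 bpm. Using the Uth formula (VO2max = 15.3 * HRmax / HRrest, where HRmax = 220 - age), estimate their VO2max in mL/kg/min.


HRmax = 220 - 29 = 191 bpm
Ratio = HRmax / HRrest = 191 / 79 = 2.4177
VO2max = 15.3 * 2.4177 = 36.99 mL/kg/min

36.99 mL/kg/min


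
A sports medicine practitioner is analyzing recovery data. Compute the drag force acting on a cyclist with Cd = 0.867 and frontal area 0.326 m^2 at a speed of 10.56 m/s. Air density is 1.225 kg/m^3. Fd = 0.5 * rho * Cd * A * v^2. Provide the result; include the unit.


Step 1: v^2 = 111.5136
Step 2: Fd = 0.5 * 1.225 * 0.867 * 0.326 * 111.5136
= 19.305 N

19.305 N


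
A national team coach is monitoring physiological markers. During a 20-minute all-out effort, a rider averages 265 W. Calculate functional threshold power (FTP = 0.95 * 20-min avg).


FTP = 0.95 * 265
= 251.75 W

251.75 W


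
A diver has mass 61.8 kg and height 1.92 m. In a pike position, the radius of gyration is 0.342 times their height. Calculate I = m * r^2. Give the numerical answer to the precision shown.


r = 0.342 * 1.92 = 0.65664 m
I = m * r^2 = 61.8 * 0.431176 = 26.647 kg*m^2

26.647 kg*m^2


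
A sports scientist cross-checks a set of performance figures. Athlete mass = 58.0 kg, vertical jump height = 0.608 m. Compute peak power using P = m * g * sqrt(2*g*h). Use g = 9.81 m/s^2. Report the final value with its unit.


sqrt(2 * 9.81 * 0.608) = sqrt(11.92896) = 3.453833 m/s
P = 58.0 * 9.81 * 3.453833
= 1965.16 W

1965.16 W


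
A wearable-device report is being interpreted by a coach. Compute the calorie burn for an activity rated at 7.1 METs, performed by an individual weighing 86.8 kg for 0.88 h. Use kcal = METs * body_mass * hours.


Product of METs and mass = 7.1 * 86.8 = 616.28
Total kcal = 616.28 * 0.88 = 542.33 kcal

542.33 kcal


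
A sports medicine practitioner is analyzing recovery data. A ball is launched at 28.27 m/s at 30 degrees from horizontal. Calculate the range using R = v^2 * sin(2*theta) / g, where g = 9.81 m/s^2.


sin(2 * 30) = sin(60) = 0.866025
v^2 = 28.27^2 = 799.1929
R = 799.1929 * 0.866025 / 9.81
= 70.553 m

70.553 m


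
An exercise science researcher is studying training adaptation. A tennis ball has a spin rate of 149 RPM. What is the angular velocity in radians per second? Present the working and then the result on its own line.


Convert RPM to rad/s: multiply by 2*pi and divide by 60
omega = 149 * 2 * pi / 60
= 15.603 rad/s

15.603 rad/s


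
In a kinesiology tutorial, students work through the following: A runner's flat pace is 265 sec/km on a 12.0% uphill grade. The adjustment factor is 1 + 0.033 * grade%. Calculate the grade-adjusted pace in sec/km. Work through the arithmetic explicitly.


Factor = 1 + 0.033 * 12.0 = 1.396
Adjusted pace = 265 * 1.396
= 369.94 sec/km

369.94 s/km


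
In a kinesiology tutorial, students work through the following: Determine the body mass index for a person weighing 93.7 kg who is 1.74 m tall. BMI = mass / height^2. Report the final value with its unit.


BMI = mass / height^2
= 93.7 / 1.74^2
= 93.7 / 3.0276
= 30.95 kg/m^2

30.95 kg/m^2


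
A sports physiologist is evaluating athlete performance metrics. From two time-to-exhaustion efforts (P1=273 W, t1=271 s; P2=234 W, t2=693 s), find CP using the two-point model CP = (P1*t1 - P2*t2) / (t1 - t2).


Work in trial 1 = 73983 J
Work in trial 2 = 162162 J
Delta work = -88179 J
Delta time = -422 s
CP = -88179 / -422 = 208.95 W

208.95 W


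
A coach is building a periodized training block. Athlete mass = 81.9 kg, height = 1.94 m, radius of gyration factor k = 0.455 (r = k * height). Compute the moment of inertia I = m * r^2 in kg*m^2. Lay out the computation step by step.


r = k * height = 0.455 * 1.94 = 0.8827 m
r^2 = 0.8827^2 = 0.779159
I = 81.9 * 0.779159 = 63.813 kg*m^2

63.813 kg*m^2


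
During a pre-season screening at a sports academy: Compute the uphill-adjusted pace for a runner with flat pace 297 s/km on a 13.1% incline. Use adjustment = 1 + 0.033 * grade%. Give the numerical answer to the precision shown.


Adjustment factor = 1 + 0.033 * 13.1 = 1.4323
Grade-adjusted pace = 297 * 1.4323 = 425.39 s/km

425.39 s/km


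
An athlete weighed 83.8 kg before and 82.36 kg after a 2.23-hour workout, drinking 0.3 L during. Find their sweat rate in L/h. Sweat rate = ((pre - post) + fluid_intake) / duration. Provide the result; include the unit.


Body mass change = 1.44 kg
Total sweat loss = 1.44 + 0.3 = 1.74 L
Rate = 1.74 / 2.23 = 0.78 L/h

0.78 L/h


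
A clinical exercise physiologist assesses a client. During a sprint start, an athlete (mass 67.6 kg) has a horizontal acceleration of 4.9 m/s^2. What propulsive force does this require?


Propulsive force = mass * acceleration
= 67.6 kg * 4.9 m/s^2
= 331.24 N

331.24 N


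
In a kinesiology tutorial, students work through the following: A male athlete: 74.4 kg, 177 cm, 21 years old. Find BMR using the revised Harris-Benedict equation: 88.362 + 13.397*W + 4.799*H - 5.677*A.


Intercept = 88.362
Weight contribution = 13.397 * 74.4 = 996.7368
Height contribution = 4.799 * 177 = 849.423
Age contribution = 5.677 * 21 = 119.217
BMR = 88.362 + 996.7368 + 849.423 - 119.217
= 1815.3 kcal/day

1815.3 kcal/day


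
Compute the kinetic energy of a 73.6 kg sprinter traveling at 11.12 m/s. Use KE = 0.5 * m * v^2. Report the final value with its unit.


Velocity squared = 123.6544
KE = 0.5 * 73.6 * 123.6544 = 4550.48 J

4550.48 J


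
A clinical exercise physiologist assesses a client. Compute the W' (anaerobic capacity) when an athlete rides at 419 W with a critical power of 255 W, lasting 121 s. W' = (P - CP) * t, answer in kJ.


Above-CP power = 164 W
Duration = 121 s
W' = 164 * 121 = 19844 J
Convert: 19844 / 1000 = 19.844 kJ

19.844 kJ


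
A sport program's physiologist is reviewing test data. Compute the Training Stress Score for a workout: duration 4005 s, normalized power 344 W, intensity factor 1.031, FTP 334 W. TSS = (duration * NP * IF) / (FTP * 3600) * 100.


Product = 4005 * 344 * 1.031 = 1420429.32
Base = 334 * 3600 = 1202400
TSS = 1420429.32 / 1202400 * 100 = 118.13

118.13 TSS


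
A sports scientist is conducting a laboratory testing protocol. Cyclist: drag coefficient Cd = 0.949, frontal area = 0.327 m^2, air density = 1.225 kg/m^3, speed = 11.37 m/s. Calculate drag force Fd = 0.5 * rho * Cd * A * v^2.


v^2 = 11.37^2 = 129.2769
Fd = 0.5 * 1.225 * 0.949 * 0.327 * 129.2769
= 24.572 N

24.572 N


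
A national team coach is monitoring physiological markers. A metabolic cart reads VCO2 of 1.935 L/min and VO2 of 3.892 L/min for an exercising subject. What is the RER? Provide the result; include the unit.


RER = VCO2 / VO2 = 1.935 / 3.892 = 0.4972

0.4972


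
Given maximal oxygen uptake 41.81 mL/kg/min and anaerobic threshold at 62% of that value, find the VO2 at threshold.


Percentage as decimal = 0.62
VO2 at AT = 41.81 * 0.62 = 25.92 mL/kg/min

25.92 mL/kg/min


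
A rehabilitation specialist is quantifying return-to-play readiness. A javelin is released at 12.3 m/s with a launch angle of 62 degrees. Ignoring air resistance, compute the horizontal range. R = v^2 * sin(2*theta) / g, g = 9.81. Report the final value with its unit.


Launch speed squared = 151.29
sin(2 * 62 deg) = 0.829038
Range = 151.29 * 0.829038 / 9.81
= 12.785 m

12.785 m


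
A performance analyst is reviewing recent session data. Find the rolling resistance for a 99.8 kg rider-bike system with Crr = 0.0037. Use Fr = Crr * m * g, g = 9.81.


m * g = 99.8 * 9.81 = 979.038 N
Fr = 0.0037 * 979.038 = 3.622 N

3.622 N


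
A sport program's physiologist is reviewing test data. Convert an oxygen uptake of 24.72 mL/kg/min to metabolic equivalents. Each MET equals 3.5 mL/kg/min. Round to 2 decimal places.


One MET = 3.5 mL/kg/min
Number of METs = 24.72 / 3.5
= 7.06 METs

7.06 METs
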